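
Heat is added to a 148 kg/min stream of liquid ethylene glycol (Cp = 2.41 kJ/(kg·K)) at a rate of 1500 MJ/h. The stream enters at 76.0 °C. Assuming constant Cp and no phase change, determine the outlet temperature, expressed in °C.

T_out = 146 °C

Q = 1500 MJ/h = 25000 kJ/min
ΔT = Q/(ṁ·Cp) = 25000/(148×2.41) = 70.091 K
T_out = 76.0 + 70.091 = 146.09 °C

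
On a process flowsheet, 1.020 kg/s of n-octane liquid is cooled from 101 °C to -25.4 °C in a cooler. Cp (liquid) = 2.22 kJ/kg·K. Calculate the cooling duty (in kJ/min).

Q_c = 17200 kJ/min

Q = ṁ·Cp·ΔT = 1.020 × 2.22 × (-25.4 − 101) = -286.22 kJ/s
Cooling duty = 17173 kJ/min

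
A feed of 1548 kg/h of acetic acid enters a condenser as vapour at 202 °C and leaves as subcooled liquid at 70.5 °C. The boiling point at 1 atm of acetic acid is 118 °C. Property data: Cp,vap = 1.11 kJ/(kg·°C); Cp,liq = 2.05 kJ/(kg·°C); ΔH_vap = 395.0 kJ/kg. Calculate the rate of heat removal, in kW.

Q_c = 252 kW

vapour 202→118 °C: -93.24 kJ/kg
condensation at 118 °C: -395 kJ/kg
liquid 118→70.5 °C: -97.375 kJ/kg
Δh = -93.24 + -395 + -97.375 = -585.62 kJ/kg
Q = ṁ·Δh = 1548 kg/h × -585.62 kJ/kg = -906530 kJ/h
|Q| = 251.81 kW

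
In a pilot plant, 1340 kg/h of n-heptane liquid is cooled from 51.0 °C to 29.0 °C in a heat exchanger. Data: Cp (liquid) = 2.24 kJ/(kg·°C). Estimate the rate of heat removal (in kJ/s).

Q_c = 18.3 kJ/s

Q = ṁ·Cp·ΔT = 1340 × 2.24 × (29.0 − 51.0) = -66035 kJ/h
Converting: 66035 / 3600 s = 18.343 kW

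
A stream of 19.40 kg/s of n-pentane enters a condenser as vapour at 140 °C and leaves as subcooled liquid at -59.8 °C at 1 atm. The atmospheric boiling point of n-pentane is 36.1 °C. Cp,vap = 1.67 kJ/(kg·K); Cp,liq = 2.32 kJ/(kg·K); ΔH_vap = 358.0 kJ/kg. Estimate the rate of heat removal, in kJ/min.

Q_c = 878000 kJ/min

vapour 140→36.1 °C: -173.51 kJ/kg
condensation at 36.1 °C: -358 kJ/kg
liquid 36.1→-59.8 °C: -222.49 kJ/kg
Δh = -173.51 + -358 + -222.49 = -754 kJ/kg
Q = ṁ·Δh = 19.40 kg/s × -754 kJ/kg = -14628 kJ/s
|Q| = 14628 kW = 877660 kJ/min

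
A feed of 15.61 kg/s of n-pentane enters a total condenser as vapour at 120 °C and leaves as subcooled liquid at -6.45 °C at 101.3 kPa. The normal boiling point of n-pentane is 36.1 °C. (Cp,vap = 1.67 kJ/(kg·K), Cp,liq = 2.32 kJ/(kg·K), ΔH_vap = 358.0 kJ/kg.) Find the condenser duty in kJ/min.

vapour 120→36.1 °C: -140.11 kJ/kg
condensation at 36.1 °C: -358 kJ/kg
liquid 36.1→-6.45 °C: -98.716 kJ/kg
Δh = -140.11 + -358 + -98.716 = -596.83 kJ/kg
Q = ṁ·Δh = 15.61 kg/s × -596.83 kJ/kg = -9316.5 kJ/s
|Q| = 9316.5 kW = 558990 kJ/min

Q_c = 559000 kJ/min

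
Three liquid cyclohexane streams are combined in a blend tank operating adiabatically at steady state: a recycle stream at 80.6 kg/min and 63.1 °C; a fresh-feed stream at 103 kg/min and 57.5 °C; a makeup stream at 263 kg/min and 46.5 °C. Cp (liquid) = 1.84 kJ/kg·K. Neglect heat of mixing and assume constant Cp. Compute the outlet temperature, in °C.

T_out = 52.0 °C

Energy balance with Q = 0: Σ ṁᵢCp,ᵢ(T_out − Tᵢ) = 0
Σ ṁᵢCp,ᵢTᵢ = 80.6×1.84×63.1 + 103×1.84×57.5 + 263×1.84×46.5 = 42758
Σ ṁᵢCp,ᵢ = 80.6×1.84 + 103×1.84 + 263×1.84 = 821.74
T_out = 42758 / 821.74 = 52.033 °C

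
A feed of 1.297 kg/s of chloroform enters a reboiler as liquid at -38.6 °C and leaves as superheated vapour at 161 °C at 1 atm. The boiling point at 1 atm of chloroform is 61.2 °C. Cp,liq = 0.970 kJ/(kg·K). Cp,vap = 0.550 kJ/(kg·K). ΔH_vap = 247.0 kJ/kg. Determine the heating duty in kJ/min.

Q = 31000 kJ/min

liquid -38.6→61.2 °C: 96.806 kJ/kg
vaporisation at 61.2 °C: 247 kJ/kg
vapour 61.2→161 °C: 54.89 kJ/kg
Δh = 96.806 + 247 + 54.89 = 398.7 kJ/kg
Q = ṁ·Δh = 1.297 kg/s × 398.7 kJ/kg = 517.11 kJ/s
|Q| = 517.11 kW = 31027 kJ/min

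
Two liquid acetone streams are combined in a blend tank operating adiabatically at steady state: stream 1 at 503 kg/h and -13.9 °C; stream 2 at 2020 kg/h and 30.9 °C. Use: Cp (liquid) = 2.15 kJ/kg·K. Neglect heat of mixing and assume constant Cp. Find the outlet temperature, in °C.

No heat crosses the boundary, so H_out = H_in.
Σ ṁᵢCp,ᵢTᵢ = 503×2.15×-13.9 + 2020×2.15×30.9 = 119170
Σ ṁᵢCp,ᵢ = 503×2.15 + 2020×2.15 = 5424.4
T_out = 119170 / 5424.4 = 21.968 °C

T_out = 22.0 °C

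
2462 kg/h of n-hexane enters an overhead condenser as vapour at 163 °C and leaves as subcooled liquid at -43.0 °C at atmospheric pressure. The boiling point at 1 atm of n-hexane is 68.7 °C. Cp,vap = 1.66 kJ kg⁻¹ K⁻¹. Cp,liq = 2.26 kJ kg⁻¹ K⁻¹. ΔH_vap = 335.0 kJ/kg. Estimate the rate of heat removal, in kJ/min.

vapour 163→68.7 °C: -156.54 kJ/kg
condensation at 68.7 °C: -335 kJ/kg
liquid 68.7→-43.0 °C: -252.44 kJ/kg
Δh = -156.54 + -335 + -252.44 = -743.98 kJ/kg
Q = ṁ·Δh = 2462 kg/h × -743.98 kJ/kg = -1.8317e+06 kJ/h
|Q| = 508.8 kW = 30528 kJ/min

Q_c = 30500 kJ/min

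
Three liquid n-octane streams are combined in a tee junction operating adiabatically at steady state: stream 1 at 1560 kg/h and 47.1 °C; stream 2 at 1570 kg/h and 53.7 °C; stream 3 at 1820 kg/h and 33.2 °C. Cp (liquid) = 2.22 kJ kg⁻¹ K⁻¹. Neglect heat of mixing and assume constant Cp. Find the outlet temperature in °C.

T_out = 44.1 °C

No heat crosses the boundary, so H_out = H_in.
Σ ṁᵢCp,ᵢTᵢ = 1560×2.22×47.1 + 1570×2.22×53.7 + 1820×2.22×33.2 = 484420
Σ ṁᵢCp,ᵢ = 1560×2.22 + 1570×2.22 + 1820×2.22 = 10989
T_out = 484420 / 10989 = 44.083 °C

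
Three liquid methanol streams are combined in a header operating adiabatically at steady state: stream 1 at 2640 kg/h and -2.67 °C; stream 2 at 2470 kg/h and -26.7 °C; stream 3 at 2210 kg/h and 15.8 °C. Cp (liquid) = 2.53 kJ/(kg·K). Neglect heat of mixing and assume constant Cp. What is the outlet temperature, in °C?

Energy balance with Q = 0: Σ ṁᵢCp,ᵢ(T_out − Tᵢ) = 0
T_out = Σ ṁᵢCp,ᵢTᵢ / Σ ṁᵢCp,ᵢ
      = -96342 / 18520 = -5.2022 °C

T_out = -5.20 °C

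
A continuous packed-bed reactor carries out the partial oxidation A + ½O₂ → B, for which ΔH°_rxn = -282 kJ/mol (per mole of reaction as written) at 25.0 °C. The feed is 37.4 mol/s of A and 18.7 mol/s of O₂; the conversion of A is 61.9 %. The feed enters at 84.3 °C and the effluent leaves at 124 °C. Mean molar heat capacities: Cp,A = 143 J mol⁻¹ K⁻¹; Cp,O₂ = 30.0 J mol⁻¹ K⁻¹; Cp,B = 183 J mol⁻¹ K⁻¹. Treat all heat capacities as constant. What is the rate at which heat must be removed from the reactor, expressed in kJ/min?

Extent of reaction ξ = 0.619 × 37.4 = 23.151 mol/s
Reaction term: ξ·ΔH°_rxn = 23.151 × -282 = -6528.5 kJ/s
Sensible, feed 84.3→25 °C: -350.42 kJ/s
Outlet flows (mol/s): A 14.249, O₂ 7.1247, B 23.151
Sensible, products 25→124 °C: 642.31 kJ/s
Q = ΔH = -6236.6 kJ/s = -6236.6 kW
Heat removed = 374190 kJ/min

Q_out = 374000 kJ/min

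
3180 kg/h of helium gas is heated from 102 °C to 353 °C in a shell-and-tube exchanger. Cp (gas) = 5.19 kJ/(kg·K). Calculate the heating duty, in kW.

Q = ṁ·Cp·ΔT = 3180 × 5.19 × (353 − 102) = 4.1426e+06 kJ/h
Converting: 4.1426e+06 / 3600 s = 1150.7 kW

Q = 1150 kW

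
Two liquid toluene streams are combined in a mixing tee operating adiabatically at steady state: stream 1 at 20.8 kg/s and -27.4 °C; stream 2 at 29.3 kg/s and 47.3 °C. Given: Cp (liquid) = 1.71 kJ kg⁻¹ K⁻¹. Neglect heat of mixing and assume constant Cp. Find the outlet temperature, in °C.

T_out = 16.3 °C

Adiabatic, steady state ⇒ Σ ṁᵢCp,ᵢ(T_out − Tᵢ) = 0
T_out = Σ ṁᵢCp,ᵢTᵢ / Σ ṁᵢCp,ᵢ
      = 1395.3 / 85.671 = 16.287 °C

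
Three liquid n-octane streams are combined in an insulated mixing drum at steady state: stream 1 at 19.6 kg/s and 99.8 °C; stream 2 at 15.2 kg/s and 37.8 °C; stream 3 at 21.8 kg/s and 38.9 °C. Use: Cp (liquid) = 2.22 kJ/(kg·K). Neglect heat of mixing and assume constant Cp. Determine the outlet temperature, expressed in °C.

Adiabatic, steady state ⇒ Σ ṁᵢCp,ᵢ(T_out − Tᵢ) = 0
Σ ṁᵢCp,ᵢTᵢ = 19.6×2.22×99.8 + 15.2×2.22×37.8 + 21.8×2.22×38.9 = 7500.6
Σ ṁᵢCp,ᵢ = 19.6×2.22 + 15.2×2.22 + 21.8×2.22 = 125.65
T_out = 7500.6 / 125.65 = 59.694 °C

T_out = 59.7 °C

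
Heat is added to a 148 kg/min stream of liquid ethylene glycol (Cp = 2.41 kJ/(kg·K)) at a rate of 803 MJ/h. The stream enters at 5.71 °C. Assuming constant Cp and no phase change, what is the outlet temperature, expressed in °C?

Q = 803 MJ/h = 13383 kJ/min
ΔT = Q/(ṁ·Cp) = 13383/(148×2.41) = 37.522 K
T_out = 5.71 + 37.522 = 43.232 °C

T_out = 43.2 °C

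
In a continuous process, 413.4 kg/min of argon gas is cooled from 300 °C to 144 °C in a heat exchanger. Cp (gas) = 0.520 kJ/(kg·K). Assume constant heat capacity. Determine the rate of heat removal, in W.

Q = ṁ·Cp·ΔT = 413.4 × 0.520 × (144 − 300) = -33535 kJ/min
Converting: 33535 / 60 s = 558.92 kW
Cooling duty = 558920 W

Q_c = 559000 W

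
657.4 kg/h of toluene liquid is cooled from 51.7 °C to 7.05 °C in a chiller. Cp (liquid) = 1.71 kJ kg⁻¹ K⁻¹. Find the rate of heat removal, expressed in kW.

Q_c = 13.9 kW

Q = ṁ·Cp·ΔT = 657.4 × 1.71 × (7.05 − 51.7) = -50193 kJ/h
Converting: 50193 / 3600 s = 13.943 kW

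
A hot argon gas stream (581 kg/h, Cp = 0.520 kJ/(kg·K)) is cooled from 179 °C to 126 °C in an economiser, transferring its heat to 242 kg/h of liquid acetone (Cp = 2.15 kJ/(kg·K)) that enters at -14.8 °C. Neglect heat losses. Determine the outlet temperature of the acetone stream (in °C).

T_c,out = 16.0 °C

Heat released by hot stream: Q = 581 × 0.520 × (179 − 126) = 16012 kJ/h
Energy balance on cold side (adiabatic exchanger): Q = ṁ_c·Cp_c·(T_c,out − T_c,in)
T_c,out = -14.8 + 16012/(242 × 2.15) = 15.975 °C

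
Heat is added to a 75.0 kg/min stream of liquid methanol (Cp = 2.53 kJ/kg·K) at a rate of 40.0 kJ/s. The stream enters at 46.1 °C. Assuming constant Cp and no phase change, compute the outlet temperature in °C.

T_out = 58.7 °C

Q = 40.0 kJ/s = 2400 kJ/min
ΔT = Q/(ṁ·Cp) = 2400/(75.0×2.53) = 12.648 K
T_out = 46.1 + 12.648 = 58.748 °C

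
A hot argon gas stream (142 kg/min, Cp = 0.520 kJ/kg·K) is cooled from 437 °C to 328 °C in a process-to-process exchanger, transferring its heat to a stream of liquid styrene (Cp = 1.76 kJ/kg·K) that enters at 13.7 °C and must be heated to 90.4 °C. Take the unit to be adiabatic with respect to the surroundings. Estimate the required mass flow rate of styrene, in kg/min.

Heat released by hot stream: Q = 142 × 0.520 × (437 − 328) = 8048.6 kJ/min
Energy balance on cold side (adiabatic exchanger): Q = ṁ_c·Cp_c·(T_c,out − T_c,in)
ṁ_c = 8048.6 / [1.76 × (90.4 − 13.7)] = 59.622 kg/min

ṁ_c = 59.6 kg/min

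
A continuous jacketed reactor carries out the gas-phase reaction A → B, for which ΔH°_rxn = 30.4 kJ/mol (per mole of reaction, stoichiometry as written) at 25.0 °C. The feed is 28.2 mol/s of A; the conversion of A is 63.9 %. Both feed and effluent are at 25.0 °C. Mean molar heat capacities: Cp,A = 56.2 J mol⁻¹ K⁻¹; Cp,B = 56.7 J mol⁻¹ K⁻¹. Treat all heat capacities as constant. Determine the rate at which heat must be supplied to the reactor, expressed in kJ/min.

Extent of reaction ξ = 0.639 × 28.2 = 18.02 mol/s
Reaction term: ξ·ΔH°_rxn = 18.02 × 30.4 = 547.8 kJ/s
Q = ΔH = 547.8 kJ/s = 547.8 kW
Heat supplied = 32868 kJ/min

Q_in = 32900 kJ/min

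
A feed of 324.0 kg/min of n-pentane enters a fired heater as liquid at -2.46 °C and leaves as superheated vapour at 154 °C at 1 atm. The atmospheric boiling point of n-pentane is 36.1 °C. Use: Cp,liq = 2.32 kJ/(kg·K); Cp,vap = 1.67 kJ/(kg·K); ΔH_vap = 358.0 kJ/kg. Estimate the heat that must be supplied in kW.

liquid -2.46→36.1 °C: 89.459 kJ/kg
vaporisation at 36.1 °C: 358 kJ/kg
vapour 36.1→154 °C: 196.89 kJ/kg
Δh = 89.459 + 358 + 196.89 = 644.35 kJ/kg
Q = ṁ·Δh = 324.0 kg/min × 644.35 kJ/kg = 208770 kJ/min
|Q| = 3479.5 kW

Q = 3480 kW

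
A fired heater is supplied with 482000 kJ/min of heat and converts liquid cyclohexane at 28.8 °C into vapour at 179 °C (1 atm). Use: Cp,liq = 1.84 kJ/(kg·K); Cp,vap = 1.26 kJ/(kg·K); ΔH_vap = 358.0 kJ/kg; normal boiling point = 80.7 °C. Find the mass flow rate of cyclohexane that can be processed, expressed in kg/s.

ṁ = 13.9 kg/s

Δh = 1.84×(80.7−28.8) + 358.0 + 1.26×(179−80.7) = 577.35 kJ/kg
Q = 482000 kJ/min = 8033.3 kJ/s = 8033.3 kJ/s
ṁ = Q/Δh = 8033.3 / 577.35 = 13.914 kg/s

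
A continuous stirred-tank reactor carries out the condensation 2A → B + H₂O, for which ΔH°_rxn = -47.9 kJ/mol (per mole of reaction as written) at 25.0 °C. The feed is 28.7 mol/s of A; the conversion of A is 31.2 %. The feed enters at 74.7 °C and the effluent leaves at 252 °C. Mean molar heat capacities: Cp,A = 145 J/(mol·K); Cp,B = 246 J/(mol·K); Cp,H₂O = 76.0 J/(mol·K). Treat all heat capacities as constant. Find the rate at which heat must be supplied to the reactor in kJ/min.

Extent of reaction ξ = 0.312 × 28.7 / 2 = 4.4772 mol/s
Reaction term: ξ·ΔH°_rxn = 4.4772 × -47.9 = -214.46 kJ/s
Sensible, feed 74.7→25 °C: -206.83 kJ/s
Outlet flows (mol/s): A 19.746, B 4.4772, H₂O 4.4772
Sensible, products 25→252 °C: 977.18 kJ/s
Q = ΔH = 555.9 kJ/s = 555.9 kW
Heat supplied = 33354 kJ/min

Q_in = 33400 kJ/min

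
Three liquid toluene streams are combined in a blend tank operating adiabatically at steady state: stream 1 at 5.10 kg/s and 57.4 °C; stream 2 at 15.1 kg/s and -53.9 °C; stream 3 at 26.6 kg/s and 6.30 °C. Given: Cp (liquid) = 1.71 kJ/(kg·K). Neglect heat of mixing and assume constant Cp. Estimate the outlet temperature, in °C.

Adiabatic, steady state ⇒ Σ ṁᵢCp,ᵢ(T_out − Tᵢ) = 0
T_out = Σ ṁᵢCp,ᵢTᵢ / Σ ṁᵢCp,ᵢ
      = -604.6 / 80.028 = -7.5549 °C

T_out = -7.55 °C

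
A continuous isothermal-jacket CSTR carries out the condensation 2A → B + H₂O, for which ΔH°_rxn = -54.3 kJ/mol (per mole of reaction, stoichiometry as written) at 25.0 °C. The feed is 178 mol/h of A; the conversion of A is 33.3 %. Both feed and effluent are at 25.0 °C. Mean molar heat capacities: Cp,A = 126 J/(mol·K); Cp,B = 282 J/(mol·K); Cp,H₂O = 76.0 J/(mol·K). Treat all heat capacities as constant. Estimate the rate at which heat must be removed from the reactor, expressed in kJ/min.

Extent of reaction ξ = 0.333 × 178 / 2 = 29.637 mol/h
Reaction term: ξ·ΔH°_rxn = 29.637 × -54.3 = -1609.3 kJ/h
Q = ΔH = -1609.3 kJ/h = -0.44702 kW
Heat removed = 26.821 kJ/min

Q_out = 26.8 kJ/min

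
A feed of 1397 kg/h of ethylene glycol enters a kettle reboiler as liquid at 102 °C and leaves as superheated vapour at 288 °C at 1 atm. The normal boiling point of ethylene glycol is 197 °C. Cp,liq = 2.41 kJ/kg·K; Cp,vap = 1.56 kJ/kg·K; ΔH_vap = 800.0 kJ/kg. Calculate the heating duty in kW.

Q = 454 kW

liquid 102→197 °C: 228.95 kJ/kg
vaporisation at 197 °C: 800 kJ/kg
vapour 197→288 °C: 141.96 kJ/kg
Δh = 228.95 + 800 + 141.96 = 1170.9 kJ/kg
Q = ṁ·Δh = 1397 kg/h × 1170.9 kJ/kg = 1.6358e+06 kJ/h
|Q| = 454.38 kW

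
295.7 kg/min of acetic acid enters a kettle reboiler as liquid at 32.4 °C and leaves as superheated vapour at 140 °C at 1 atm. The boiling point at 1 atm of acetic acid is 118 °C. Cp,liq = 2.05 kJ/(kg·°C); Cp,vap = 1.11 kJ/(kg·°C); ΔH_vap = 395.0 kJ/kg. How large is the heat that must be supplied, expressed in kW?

liquid 32.4→118 °C: 175.48 kJ/kg
vaporisation at 118 °C: 395 kJ/kg
vapour 118→140 °C: 24.42 kJ/kg
Δh = 175.48 + 395 + 24.42 = 594.9 kJ/kg
Q = ṁ·Δh = 295.7 kg/min × 594.9 kJ/kg = 175910 kJ/min
|Q| = 2931.9 kW

Q = 2930 kW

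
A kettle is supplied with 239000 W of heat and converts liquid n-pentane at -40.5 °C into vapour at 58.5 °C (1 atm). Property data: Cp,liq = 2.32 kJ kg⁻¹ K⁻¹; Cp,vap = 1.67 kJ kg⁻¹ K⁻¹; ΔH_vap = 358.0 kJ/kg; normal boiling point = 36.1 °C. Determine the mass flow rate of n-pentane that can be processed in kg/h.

ṁ = 1500 kg/h

Δh = 2.32×(36.1−-40.5) + 358.0 + 1.67×(58.5−36.1) = 573.12 kJ/kg
Q = 239000 W = 239 kJ/s = 860400 kJ/h
ṁ = Q/Δh = 860400 / 573.12 = 1501.3 kg/h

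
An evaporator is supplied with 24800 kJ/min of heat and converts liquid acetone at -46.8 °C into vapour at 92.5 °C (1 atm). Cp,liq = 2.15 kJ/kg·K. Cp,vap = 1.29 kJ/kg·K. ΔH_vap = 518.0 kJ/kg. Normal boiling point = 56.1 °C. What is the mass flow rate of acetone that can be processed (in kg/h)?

ṁ = 1890 kg/h

Δh = 2.15×(56.1−-46.8) + 518.0 + 1.29×(92.5−56.1) = 786.19 kJ/kg
Q = 24800 kJ/min = 413.33 kJ/s = 1.488e+06 kJ/h
ṁ = Q/Δh = 1.488e+06 / 786.19 = 1892.7 kg/h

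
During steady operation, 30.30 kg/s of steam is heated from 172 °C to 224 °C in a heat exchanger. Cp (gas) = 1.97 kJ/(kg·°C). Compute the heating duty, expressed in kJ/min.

Q = 186000 kJ/min

Q = ṁ·Cp·ΔT = 30.30 × 1.97 × (224 − 172) = 3103.9 kJ/s
Heating duty = 186240 kJ/min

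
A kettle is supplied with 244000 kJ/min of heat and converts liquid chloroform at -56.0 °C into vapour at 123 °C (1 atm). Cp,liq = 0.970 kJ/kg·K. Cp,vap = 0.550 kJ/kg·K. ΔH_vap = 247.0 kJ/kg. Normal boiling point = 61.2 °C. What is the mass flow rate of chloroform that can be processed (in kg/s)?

Δh = 0.970×(61.2−-56.0) + 247.0 + 0.550×(123−61.2) = 394.67 kJ/kg
Q = 244000 kJ/min = 4066.7 kJ/s = 4066.7 kJ/s
ṁ = Q/Δh = 4066.7 / 394.67 = 10.304 kg/s

ṁ = 10.3 kg/s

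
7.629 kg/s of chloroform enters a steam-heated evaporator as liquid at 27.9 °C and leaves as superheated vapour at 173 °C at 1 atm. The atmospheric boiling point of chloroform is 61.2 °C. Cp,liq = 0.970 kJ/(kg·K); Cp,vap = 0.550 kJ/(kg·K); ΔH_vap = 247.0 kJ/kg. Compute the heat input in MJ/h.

Q = 9360 MJ/h

liquid 27.9→61.2 °C: 32.301 kJ/kg
vaporisation at 61.2 °C: 247 kJ/kg
vapour 61.2→173 °C: 61.49 kJ/kg
Δh = 32.301 + 247 + 61.49 = 340.79 kJ/kg
Q = ṁ·Δh = 7.629 kg/s × 340.79 kJ/kg = 2599.9 kJ/s
|Q| = 2599.9 kW = 9359.6 MJ/h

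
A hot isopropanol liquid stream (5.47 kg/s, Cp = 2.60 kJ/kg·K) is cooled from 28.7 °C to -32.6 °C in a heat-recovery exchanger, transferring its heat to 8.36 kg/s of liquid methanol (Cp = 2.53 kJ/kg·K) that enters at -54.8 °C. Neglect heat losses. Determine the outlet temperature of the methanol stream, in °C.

T_c,out = -13.6 °C

Heat released by hot stream: Q = 5.47 × 2.60 × (28.7 − -32.6) = 871.81 kJ/s
Energy balance on cold side (adiabatic exchanger): Q = ṁ_c·Cp_c·(T_c,out − T_c,in)
T_c,out = -54.8 + 871.81/(8.36 × 2.53) = -13.581 °C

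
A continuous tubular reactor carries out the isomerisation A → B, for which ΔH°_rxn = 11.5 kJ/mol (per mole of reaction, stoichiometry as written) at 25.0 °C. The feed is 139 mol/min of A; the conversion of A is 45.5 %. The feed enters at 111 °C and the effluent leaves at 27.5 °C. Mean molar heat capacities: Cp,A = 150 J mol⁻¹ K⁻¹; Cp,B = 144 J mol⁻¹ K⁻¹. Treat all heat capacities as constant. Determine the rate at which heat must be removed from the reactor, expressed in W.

Extent of reaction ξ = 0.455 × 139 = 63.245 mol/min
Reaction term: ξ·ΔH°_rxn = 63.245 × 11.5 = 727.32 kJ/min
Sensible, feed 111→25 °C: -1793.1 kJ/min
Outlet flows (mol/min): A 75.755, B 63.245
Sensible, products 25→27.5 °C: 51.176 kJ/min
Q = ΔH = -1014.6 kJ/min = -16.91 kW
Heat removed = 16910 W

Q_out = 16900 W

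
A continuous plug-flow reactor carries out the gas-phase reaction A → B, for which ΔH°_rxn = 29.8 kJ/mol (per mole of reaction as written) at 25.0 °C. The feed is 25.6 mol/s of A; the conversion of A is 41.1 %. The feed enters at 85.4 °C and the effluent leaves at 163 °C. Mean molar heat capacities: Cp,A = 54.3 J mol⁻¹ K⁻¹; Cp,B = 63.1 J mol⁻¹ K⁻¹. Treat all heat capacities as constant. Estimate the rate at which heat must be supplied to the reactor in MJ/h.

Q_in = 1560 MJ/h

Extent of reaction ξ = 0.411 × 25.6 = 10.522 mol/s
Reaction term: ξ·ΔH°_rxn = 10.522 × 29.8 = 313.54 kJ/s
Sensible, feed 85.4→25 °C: -83.961 kJ/s
Outlet flows (mol/s): A 15.078, B 10.522
Sensible, products 25→163 °C: 204.61 kJ/s
Q = ΔH = 434.19 kJ/s = 434.19 kW
Heat supplied = 1563.1 MJ/h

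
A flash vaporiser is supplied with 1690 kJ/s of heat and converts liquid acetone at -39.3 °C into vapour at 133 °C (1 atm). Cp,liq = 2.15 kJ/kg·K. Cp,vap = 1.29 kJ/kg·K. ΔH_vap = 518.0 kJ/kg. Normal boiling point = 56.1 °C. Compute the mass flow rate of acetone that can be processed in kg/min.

Δh = 2.15×(56.1−-39.3) + 518.0 + 1.29×(133−56.1) = 822.31 kJ/kg
Q = 1690 kJ/s = 1690 kJ/s = 101400 kJ/min
ṁ = Q/Δh = 101400 / 822.31 = 123.31 kg/min

ṁ = 123 kg/min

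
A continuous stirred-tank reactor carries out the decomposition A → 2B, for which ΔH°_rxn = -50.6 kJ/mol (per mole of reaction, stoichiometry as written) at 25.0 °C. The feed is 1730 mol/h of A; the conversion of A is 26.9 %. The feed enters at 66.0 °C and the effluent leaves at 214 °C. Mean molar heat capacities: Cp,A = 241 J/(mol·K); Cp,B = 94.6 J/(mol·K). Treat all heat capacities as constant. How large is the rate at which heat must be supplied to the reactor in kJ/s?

Q_in = 9.33 kJ/s

Extent of reaction ξ = 0.269 × 1730 = 465.37 mol/h
Reaction term: ξ·ΔH°_rxn = 465.37 × -50.6 = -23548 kJ/h
Sensible, feed 66.0→25 °C: -17094 kJ/h
Outlet flows (mol/h): A 1264.6, B 930.74
Sensible, products 25→214 °C: 74244 kJ/h
Q = ΔH = 33602 kJ/h = 9.3338 kW
Heat supplied = 9.3338 kJ/s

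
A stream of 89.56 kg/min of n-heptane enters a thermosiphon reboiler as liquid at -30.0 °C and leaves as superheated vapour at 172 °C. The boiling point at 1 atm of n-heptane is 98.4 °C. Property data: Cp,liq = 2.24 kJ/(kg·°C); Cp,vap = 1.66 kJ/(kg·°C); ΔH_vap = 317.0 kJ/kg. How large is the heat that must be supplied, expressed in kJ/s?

liquid -30.0→98.4 °C: 287.62 kJ/kg
vaporisation at 98.4 °C: 317 kJ/kg
vapour 98.4→172 °C: 122.18 kJ/kg
Δh = 287.62 + 317 + 122.18 = 726.79 kJ/kg
Q = ṁ·Δh = 89.56 kg/min × 726.79 kJ/kg = 65091 kJ/min
|Q| = 1084.9 kW

Q = 1080 kJ/s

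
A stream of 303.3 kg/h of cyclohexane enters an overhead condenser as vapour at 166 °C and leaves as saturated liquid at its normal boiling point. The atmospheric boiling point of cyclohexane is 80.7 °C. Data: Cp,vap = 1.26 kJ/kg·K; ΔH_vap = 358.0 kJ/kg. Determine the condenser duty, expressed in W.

Q_c = 39200 W

vapour 166→80.7 °C: -107.48 kJ/kg
condensation at 80.7 °C: -358 kJ/kg
Δh = -107.48 + -358 = -465.48 kJ/kg
Q = ṁ·Δh = 303.3 kg/h × -465.48 kJ/kg = -141180 kJ/h
|Q| = 39.217 kW = 39217 W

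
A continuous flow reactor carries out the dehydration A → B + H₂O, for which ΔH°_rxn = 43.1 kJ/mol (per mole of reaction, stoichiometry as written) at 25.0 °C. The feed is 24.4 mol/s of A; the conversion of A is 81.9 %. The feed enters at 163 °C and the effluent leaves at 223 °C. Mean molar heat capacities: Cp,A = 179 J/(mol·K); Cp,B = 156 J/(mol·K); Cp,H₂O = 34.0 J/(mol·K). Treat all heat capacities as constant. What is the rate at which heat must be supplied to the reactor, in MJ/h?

Extent of reaction ξ = 0.819 × 24.4 = 19.984 mol/s
Reaction term: ξ·ΔH°_rxn = 19.984 × 43.1 = 861.29 kJ/s
Sensible, feed 163→25 °C: -602.73 kJ/s
Outlet flows (mol/s): A 4.4164, B 19.984, H₂O 19.984
Sensible, products 25→223 °C: 908.31 kJ/s
Q = ΔH = 1166.9 kJ/s = 1166.9 kW
Heat supplied = 4200.7 MJ/h

Q_in = 4200 MJ/h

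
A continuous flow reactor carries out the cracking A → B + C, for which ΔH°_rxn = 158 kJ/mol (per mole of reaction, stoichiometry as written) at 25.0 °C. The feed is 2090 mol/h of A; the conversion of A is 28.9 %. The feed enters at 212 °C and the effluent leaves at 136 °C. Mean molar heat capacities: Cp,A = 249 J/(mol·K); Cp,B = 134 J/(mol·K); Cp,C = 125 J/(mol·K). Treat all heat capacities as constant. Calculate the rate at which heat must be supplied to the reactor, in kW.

Extent of reaction ξ = 0.289 × 2090 = 604.01 mol/h
Reaction term: ξ·ΔH°_rxn = 604.01 × 158 = 95434 kJ/h
Sensible, feed 212→25 °C: -97317 kJ/h
Outlet flows (mol/h): A 1486, B 604.01, C 604.01
Sensible, products 25→136 °C: 58436 kJ/h
Q = ΔH = 56553 kJ/h = 15.709 kW
Heat supplied = 15.709 kW

Q_in = 15.7 kW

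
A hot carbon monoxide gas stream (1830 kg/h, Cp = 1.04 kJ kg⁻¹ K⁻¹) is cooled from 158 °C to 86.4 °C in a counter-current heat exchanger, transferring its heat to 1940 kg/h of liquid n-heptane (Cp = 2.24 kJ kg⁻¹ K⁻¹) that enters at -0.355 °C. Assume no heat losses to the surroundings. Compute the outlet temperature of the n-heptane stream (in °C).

Heat released by hot stream: Q = 1830 × 1.04 × (158 − 86.4) = 136270 kJ/h
Energy balance on cold side (adiabatic exchanger): Q = ṁ_c·Cp_c·(T_c,out − T_c,in)
T_c,out = -0.355 + 136270/(1940 × 2.24) = 31.003 °C

T_c,out = 31.0 °C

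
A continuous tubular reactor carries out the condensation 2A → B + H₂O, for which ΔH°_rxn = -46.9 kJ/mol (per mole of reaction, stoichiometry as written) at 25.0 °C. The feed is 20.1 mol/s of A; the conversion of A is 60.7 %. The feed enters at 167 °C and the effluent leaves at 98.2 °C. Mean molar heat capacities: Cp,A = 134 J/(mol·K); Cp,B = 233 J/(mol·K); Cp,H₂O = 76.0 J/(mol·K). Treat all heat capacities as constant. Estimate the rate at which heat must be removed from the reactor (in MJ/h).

Q_out = 1630 MJ/h

Extent of reaction ξ = 0.607 × 20.1 / 2 = 6.1004 mol/s
Reaction term: ξ·ΔH°_rxn = 6.1004 × -46.9 = -286.11 kJ/s
Sensible, feed 167→25 °C: -382.46 kJ/s
Outlet flows (mol/s): A 7.8993, B 6.1004, H₂O 6.1004
Sensible, products 25→98.2 °C: 215.47 kJ/s
Q = ΔH = -453.1 kJ/s = -453.1 kW
Heat removed = 1631.2 MJ/h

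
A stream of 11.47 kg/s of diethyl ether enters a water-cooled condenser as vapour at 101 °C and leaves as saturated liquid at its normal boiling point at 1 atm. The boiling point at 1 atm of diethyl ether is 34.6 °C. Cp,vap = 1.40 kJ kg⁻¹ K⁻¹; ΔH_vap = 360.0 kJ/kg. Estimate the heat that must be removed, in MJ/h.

Q_c = 18700 MJ/h

vapour 101→34.6 °C: -92.96 kJ/kg
condensation at 34.6 °C: -360 kJ/kg
Δh = -92.96 + -360 = -452.96 kJ/kg
Q = ṁ·Δh = 11.47 kg/s × -452.96 kJ/kg = -5195.5 kJ/s
|Q| = 5195.5 kW = 18704 MJ/h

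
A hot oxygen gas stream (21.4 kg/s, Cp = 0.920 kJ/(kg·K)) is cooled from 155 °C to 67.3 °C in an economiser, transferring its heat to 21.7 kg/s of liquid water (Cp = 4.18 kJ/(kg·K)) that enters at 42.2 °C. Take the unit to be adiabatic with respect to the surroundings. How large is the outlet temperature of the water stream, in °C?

T_c,out = 61.2 °C

Heat released by hot stream: Q = 21.4 × 0.920 × (155 − 67.3) = 1726.6 kJ/s
Energy balance on cold side (adiabatic exchanger): Q = ṁ_c·Cp_c·(T_c,out − T_c,in)
T_c,out = 42.2 + 1726.6/(21.7 × 4.18) = 61.236 °C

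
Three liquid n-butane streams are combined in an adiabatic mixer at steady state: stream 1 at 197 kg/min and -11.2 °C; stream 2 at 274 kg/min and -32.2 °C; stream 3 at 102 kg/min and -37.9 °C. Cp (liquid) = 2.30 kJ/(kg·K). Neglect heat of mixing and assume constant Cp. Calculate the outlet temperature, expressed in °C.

Energy balance with Q = 0: Σ ṁᵢCp,ᵢ(T_out − Tᵢ) = 0
Σ ṁᵢCp,ᵢTᵢ = 197×2.30×-11.2 + 274×2.30×-32.2 + 102×2.30×-37.9 = -34258
Σ ṁᵢCp,ᵢ = 197×2.30 + 274×2.30 + 102×2.30 = 1317.9
T_out = -34258 / 1317.9 = -25.995 °C

T_out = -26.0 °C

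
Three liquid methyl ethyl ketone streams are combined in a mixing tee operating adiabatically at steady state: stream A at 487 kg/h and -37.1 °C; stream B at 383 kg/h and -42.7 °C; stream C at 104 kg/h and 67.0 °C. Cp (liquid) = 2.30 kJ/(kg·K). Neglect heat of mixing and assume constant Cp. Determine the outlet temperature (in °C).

Energy balance with Q = 0: Σ ṁᵢCp,ᵢ(T_out − Tᵢ) = 0
Σ ṁᵢCp,ᵢTᵢ = 487×2.30×-37.1 + 383×2.30×-42.7 + 104×2.30×67.0 = -63144
Σ ṁᵢCp,ᵢ = 487×2.30 + 383×2.30 + 104×2.30 = 2240.2
T_out = -63144 / 2240.2 = -28.187 °C

T_out = -28.2 °C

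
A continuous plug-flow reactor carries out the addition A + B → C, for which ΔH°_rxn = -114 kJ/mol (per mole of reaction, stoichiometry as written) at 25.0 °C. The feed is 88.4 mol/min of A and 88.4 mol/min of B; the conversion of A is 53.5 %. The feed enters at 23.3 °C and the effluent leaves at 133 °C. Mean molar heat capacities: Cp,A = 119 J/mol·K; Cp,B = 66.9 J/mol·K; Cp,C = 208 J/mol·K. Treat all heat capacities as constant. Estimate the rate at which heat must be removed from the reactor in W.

Extent of reaction ξ = 0.535 × 88.4 = 47.294 mol/min
Reaction term: ξ·ΔH°_rxn = 47.294 × -114 = -5391.5 kJ/min
Sensible, feed 23.3→25 °C: 27.937 kJ/min
Outlet flows (mol/min): A 41.106, B 41.106, C 47.294
Sensible, products 25→133 °C: 1887.7 kJ/min
Q = ΔH = -3475.9 kJ/min = -57.931 kW
Heat removed = 57931 W

Q_out = 57900 W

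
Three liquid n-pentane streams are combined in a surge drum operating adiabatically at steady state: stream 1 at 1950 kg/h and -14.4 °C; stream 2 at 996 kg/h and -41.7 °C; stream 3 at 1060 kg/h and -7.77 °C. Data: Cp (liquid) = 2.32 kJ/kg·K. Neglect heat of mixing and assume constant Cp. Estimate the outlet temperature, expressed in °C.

T_out = -19.4 °C

Adiabatic, steady state ⇒ Σ ṁᵢCp,ᵢ(T_out − Tᵢ) = 0
Σ ṁᵢCp,ᵢTᵢ = 1950×2.32×-14.4 + 996×2.32×-41.7 + 1060×2.32×-7.77 = -180610
Σ ṁᵢCp,ᵢ = 1950×2.32 + 996×2.32 + 1060×2.32 = 9293.9
T_out = -180610 / 9293.9 = -19.433 °C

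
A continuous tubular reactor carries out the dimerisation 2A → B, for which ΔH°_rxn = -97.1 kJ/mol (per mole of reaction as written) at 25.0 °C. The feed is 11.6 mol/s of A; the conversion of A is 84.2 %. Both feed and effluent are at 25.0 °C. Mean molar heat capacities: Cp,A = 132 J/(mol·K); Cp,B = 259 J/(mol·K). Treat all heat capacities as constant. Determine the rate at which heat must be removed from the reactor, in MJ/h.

Q_out = 1710 MJ/h

Extent of reaction ξ = 0.842 × 11.6 / 2 = 4.8836 mol/s
Reaction term: ξ·ΔH°_rxn = 4.8836 × -97.1 = -474.2 kJ/s
Q = ΔH = -474.2 kJ/s = -474.2 kW
Heat removed = 1707.1 MJ/h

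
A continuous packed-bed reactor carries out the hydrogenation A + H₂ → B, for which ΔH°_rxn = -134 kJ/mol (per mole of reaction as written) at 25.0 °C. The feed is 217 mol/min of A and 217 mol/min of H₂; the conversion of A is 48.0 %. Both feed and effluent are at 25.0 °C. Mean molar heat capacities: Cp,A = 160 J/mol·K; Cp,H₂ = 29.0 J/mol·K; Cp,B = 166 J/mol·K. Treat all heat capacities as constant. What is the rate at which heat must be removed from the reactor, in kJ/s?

Q_out = 233 kJ/s

Extent of reaction ξ = 0.480 × 217 = 104.16 mol/min
Reaction term: ξ·ΔH°_rxn = 104.16 × -134 = -13957 kJ/min
Q = ΔH = -13957 kJ/min = -232.62 kW
Heat removed = 232.62 kJ/s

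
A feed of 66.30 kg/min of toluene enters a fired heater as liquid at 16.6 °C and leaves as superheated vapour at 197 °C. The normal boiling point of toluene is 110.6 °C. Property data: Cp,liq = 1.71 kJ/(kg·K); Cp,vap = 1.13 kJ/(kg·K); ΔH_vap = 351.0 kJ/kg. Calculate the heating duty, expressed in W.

liquid 16.6→110.6 °C: 160.74 kJ/kg
vaporisation at 110.6 °C: 351 kJ/kg
vapour 110.6→197 °C: 97.632 kJ/kg
Δh = 160.74 + 351 + 97.632 = 609.37 kJ/kg
Q = ṁ·Δh = 66.30 kg/min × 609.37 kJ/kg = 40401 kJ/min
|Q| = 673.36 kW = 673360 W

Q = 673000 W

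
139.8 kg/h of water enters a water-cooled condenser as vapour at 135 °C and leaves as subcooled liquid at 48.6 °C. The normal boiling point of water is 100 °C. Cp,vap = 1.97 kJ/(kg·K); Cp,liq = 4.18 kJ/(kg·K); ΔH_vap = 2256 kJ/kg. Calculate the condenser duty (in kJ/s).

vapour 135→100 °C: -68.95 kJ/kg
condensation at 100 °C: -2256 kJ/kg
liquid 100→48.6 °C: -214.85 kJ/kg
Δh = -68.95 + -2256 + -214.85 = -2539.8 kJ/kg
Q = ṁ·Δh = 139.8 kg/h × -2539.8 kJ/kg = -355060 kJ/h
|Q| = 98.629 kW

Q_c = 98.6 kJ/s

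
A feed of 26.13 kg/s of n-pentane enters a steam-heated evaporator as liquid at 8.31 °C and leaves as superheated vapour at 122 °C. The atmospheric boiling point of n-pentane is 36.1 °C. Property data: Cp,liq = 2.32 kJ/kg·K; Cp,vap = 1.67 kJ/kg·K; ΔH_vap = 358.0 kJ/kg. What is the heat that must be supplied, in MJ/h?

liquid 8.31→36.1 °C: 64.473 kJ/kg
vaporisation at 36.1 °C: 358 kJ/kg
vapour 36.1→122 °C: 143.45 kJ/kg
Δh = 64.473 + 358 + 143.45 = 565.93 kJ/kg
Q = ṁ·Δh = 26.13 kg/s × 565.93 kJ/kg = 14788 kJ/s
|Q| = 14788 kW = 53236 MJ/h

Q = 53200 MJ/h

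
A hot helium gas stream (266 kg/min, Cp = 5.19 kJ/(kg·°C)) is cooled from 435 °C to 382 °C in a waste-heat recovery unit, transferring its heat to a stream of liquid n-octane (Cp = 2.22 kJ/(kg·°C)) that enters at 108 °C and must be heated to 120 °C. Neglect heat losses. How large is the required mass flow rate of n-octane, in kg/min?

ṁ_c = 2750 kg/min

Heat released by hot stream: Q = 266 × 5.19 × (435 − 382) = 73169 kJ/min
Energy balance on cold side (adiabatic exchanger): Q = ṁ_c·Cp_c·(T_c,out − T_c,in)
ṁ_c = 73169 / [2.22 × (120 − 108)] = 2746.6 kg/min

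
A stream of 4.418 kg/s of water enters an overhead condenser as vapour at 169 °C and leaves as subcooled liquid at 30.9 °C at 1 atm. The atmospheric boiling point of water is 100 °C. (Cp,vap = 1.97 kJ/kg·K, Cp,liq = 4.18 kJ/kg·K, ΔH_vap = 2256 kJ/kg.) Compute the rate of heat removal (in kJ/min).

Q_c = 711000 kJ/min

vapour 169→100 °C: -135.93 kJ/kg
condensation at 100 °C: -2256 kJ/kg
liquid 100→30.9 °C: -288.84 kJ/kg
Δh = -135.93 + -2256 + -288.84 = -2680.8 kJ/kg
Q = ṁ·Δh = 4.418 kg/s × -2680.8 kJ/kg = -11844 kJ/s
|Q| = 11844 kW = 710620 kJ/min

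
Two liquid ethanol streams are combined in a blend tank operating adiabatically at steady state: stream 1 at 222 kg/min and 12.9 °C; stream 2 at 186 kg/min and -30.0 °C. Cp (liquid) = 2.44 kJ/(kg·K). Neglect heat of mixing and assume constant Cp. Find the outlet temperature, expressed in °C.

Energy balance with Q = 0: Σ ṁᵢCp,ᵢ(T_out − Tᵢ) = 0
Σ ṁᵢCp,ᵢTᵢ = 222×2.44×12.9 + 186×2.44×-30.0 = -6627.5
Σ ṁᵢCp,ᵢ = 222×2.44 + 186×2.44 = 995.52
T_out = -6627.5 / 995.52 = -6.6574 °C

T_out = -6.66 °C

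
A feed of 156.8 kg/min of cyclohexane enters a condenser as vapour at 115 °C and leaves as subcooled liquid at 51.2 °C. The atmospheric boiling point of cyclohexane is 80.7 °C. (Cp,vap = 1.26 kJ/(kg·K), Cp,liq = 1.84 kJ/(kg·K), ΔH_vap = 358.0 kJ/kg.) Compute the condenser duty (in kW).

vapour 115→80.7 °C: -43.218 kJ/kg
condensation at 80.7 °C: -358 kJ/kg
liquid 80.7→51.2 °C: -54.28 kJ/kg
Δh = -43.218 + -358 + -54.28 = -455.5 kJ/kg
Q = ṁ·Δh = 156.8 kg/min × -455.5 kJ/kg = -71422 kJ/min
|Q| = 1190.4 kW

Q_c = 1190 kW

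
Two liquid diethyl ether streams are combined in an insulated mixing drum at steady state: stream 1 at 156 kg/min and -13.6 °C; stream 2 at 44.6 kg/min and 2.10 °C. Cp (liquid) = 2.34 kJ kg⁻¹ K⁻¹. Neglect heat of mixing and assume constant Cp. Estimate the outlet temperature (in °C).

Adiabatic, steady state ⇒ Σ ṁᵢCp,ᵢ(T_out − Tᵢ) = 0
Σ ṁᵢCp,ᵢTᵢ = 156×2.34×-13.6 + 44.6×2.34×2.10 = -4745.4
Σ ṁᵢCp,ᵢ = 156×2.34 + 44.6×2.34 = 469.4
T_out = -4745.4 / 469.4 = -10.109 °C

T_out = -10.1 °C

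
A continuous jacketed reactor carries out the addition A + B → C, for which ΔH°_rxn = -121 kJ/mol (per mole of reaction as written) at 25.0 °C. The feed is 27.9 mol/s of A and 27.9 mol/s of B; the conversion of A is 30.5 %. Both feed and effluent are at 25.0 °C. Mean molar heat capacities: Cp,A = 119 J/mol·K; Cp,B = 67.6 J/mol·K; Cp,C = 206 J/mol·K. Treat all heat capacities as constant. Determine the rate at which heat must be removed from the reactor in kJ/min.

Extent of reaction ξ = 0.305 × 27.9 = 8.5095 mol/s
Reaction term: ξ·ΔH°_rxn = 8.5095 × -121 = -1029.6 kJ/s
Q = ΔH = -1029.6 kJ/s = -1029.6 kW
Heat removed = 61779 kJ/min

Q_out = 61800 kJ/min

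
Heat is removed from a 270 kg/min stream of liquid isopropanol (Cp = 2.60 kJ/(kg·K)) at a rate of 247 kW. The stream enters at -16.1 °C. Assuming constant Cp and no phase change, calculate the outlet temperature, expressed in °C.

T_out = -37.2 °C

Q = 247 kW = 14820 kJ/min
ΔT = Q/(ṁ·Cp) = 14820/(270×2.60) = 21.111 K
T_out = -16.1 − 21.111 = -37.211 °C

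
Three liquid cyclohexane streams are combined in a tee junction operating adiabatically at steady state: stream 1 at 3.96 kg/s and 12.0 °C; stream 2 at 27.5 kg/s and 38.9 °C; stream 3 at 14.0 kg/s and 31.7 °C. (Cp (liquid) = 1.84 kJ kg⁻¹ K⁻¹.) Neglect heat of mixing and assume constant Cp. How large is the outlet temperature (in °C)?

T_out = 34.3 °C

Adiabatic, steady state ⇒ Σ ṁᵢCp,ᵢ(T_out − Tᵢ) = 0
Σ ṁᵢCp,ᵢTᵢ = 3.96×1.84×12.0 + 27.5×1.84×38.9 + 14.0×1.84×31.7 = 2872.4
Σ ṁᵢCp,ᵢ = 3.96×1.84 + 27.5×1.84 + 14.0×1.84 = 83.646
T_out = 2872.4 / 83.646 = 34.339 °C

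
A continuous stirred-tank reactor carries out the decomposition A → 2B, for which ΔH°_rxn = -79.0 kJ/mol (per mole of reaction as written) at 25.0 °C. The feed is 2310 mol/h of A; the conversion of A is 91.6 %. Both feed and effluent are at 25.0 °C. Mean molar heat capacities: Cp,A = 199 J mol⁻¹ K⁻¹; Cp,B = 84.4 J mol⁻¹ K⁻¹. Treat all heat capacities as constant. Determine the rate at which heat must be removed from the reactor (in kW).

Extent of reaction ξ = 0.916 × 2310 = 2116 mol/h
Reaction term: ξ·ΔH°_rxn = 2116 × -79.0 = -167160 kJ/h
Q = ΔH = -167160 kJ/h = -46.434 kW
Heat removed = 46.434 kW

Q_out = 46.4 kW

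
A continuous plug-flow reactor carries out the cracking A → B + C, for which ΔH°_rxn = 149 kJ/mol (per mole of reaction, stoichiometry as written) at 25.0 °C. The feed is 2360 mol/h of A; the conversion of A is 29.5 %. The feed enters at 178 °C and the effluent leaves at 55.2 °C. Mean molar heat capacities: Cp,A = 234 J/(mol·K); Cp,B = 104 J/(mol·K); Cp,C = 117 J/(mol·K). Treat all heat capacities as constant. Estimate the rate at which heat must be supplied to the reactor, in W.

Extent of reaction ξ = 0.295 × 2360 = 696.2 mol/h
Reaction term: ξ·ΔH°_rxn = 696.2 × 149 = 103730 kJ/h
Sensible, feed 178→25 °C: -84493 kJ/h
Outlet flows (mol/h): A 1663.8, B 696.2, C 696.2
Sensible, products 25→55.2 °C: 16404 kJ/h
Q = ΔH = 35645 kJ/h = 9.9015 kW
Heat supplied = 9901.5 W

Q_in = 9900 W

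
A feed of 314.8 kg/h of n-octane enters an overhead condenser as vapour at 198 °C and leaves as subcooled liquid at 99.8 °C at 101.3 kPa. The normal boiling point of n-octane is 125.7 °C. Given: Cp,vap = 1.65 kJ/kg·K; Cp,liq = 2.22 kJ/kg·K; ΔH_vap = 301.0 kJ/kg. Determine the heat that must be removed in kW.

Q_c = 41.8 kW

vapour 198→125.7 °C: -119.29 kJ/kg
condensation at 125.7 °C: -301 kJ/kg
liquid 125.7→99.8 °C: -57.498 kJ/kg
Δh = -119.29 + -301 + -57.498 = -477.79 kJ/kg
Q = ṁ·Δh = 314.8 kg/h × -477.79 kJ/kg = -150410 kJ/h
|Q| = 41.78 kW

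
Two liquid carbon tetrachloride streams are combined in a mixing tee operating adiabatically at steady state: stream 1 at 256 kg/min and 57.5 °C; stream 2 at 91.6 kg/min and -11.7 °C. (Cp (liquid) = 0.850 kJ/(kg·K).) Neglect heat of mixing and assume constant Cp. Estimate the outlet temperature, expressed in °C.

T_out = 39.3 °C

Energy balance with Q = 0: Σ ṁᵢCp,ᵢ(T_out − Tᵢ) = 0
T_out = Σ ṁᵢCp,ᵢTᵢ / Σ ṁᵢCp,ᵢ
      = 11601 / 295.46 = 39.264 °C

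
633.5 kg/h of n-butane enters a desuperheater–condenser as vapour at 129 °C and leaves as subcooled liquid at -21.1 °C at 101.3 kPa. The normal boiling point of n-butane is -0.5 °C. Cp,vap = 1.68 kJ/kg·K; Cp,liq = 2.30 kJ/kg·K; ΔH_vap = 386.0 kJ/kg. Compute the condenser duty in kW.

vapour 129→-0.5 °C: -217.56 kJ/kg
condensation at -0.5 °C: -386 kJ/kg
liquid -0.5→-21.1 °C: -47.38 kJ/kg
Δh = -217.56 + -386 + -47.38 = -650.94 kJ/kg
Q = ṁ·Δh = 633.5 kg/h × -650.94 kJ/kg = -412370 kJ/h
|Q| = 114.55 kW

Q_c = 115 kW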